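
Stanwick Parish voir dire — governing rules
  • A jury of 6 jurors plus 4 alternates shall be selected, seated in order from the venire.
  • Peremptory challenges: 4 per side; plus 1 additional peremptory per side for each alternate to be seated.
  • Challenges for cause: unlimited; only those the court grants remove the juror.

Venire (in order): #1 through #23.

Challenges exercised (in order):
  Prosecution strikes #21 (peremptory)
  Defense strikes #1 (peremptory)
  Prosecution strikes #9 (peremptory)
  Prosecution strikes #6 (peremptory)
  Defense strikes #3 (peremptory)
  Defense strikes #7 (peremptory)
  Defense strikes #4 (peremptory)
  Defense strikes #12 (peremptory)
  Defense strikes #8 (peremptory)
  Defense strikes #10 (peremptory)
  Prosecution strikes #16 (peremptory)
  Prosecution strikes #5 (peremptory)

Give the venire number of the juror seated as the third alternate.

Removed: #1, #3, #4, #5, #6, #7, #8, #9, #10, #12, #16, #21.
Seating in order: seats 1–6 → #2, #11, #13, #14, #15, #17; alternates → #18, #19, #20, #22.
So alternate 3 is #20.

20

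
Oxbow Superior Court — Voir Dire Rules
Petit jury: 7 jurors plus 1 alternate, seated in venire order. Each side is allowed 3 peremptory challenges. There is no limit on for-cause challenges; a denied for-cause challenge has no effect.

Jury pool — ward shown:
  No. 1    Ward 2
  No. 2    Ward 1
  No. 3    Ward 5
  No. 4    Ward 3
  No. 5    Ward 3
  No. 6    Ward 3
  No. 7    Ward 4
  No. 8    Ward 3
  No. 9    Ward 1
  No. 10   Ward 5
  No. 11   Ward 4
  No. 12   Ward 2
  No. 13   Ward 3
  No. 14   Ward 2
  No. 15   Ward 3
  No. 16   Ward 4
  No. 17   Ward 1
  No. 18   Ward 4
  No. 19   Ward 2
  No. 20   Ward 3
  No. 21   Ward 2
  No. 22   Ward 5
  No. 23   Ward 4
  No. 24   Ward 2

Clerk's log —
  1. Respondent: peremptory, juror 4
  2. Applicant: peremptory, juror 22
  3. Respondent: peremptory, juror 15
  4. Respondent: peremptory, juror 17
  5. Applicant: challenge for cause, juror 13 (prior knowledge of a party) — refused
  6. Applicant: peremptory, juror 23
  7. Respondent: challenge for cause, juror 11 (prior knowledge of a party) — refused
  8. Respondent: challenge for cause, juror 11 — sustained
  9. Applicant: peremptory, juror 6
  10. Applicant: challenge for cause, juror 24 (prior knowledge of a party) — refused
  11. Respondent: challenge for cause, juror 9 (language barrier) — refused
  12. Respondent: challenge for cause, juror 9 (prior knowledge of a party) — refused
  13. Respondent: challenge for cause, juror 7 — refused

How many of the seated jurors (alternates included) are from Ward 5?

Removed: #4, #6, #11, #15, #17, #22, #23.
Seated (8 incl. alternates): #1, #2, #3, #5, #7, #8, #9, #10.
Of those, in Ward 5: #3, #10 → 2.

2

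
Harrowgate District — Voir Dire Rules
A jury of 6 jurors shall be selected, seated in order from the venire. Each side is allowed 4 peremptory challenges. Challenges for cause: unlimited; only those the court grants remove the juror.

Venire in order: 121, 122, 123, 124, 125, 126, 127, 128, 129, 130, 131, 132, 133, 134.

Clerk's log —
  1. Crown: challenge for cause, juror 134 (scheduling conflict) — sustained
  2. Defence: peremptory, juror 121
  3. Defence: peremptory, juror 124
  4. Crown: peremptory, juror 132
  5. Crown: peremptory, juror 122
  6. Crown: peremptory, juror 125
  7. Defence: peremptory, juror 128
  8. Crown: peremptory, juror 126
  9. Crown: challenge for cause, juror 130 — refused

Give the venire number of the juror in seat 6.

Removed: #121, #122, #124, #125, #126, #128, #132, #134. (#130 stays — for-cause denied.)
Filling seats in venire order through position 6: #123, #127, #129, #130, #131, #133.
So seat 6 is #133.

133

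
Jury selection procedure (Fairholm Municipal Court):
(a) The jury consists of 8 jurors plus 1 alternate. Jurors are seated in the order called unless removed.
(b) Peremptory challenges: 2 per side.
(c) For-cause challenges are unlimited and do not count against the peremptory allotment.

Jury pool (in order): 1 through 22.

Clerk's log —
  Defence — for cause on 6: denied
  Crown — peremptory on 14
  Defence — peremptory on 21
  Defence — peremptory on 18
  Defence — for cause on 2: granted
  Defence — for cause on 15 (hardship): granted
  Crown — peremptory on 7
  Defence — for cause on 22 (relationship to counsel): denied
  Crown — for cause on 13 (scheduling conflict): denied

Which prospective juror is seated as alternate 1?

11

Removed: #2, #7, #14, #15, #18, #21. (#6, #13, #22 stay — for-cause denied.)
Seating in order: seats 1–8 → #1, #3, #4, #5, #6, #8, #9, #10; alternates → #11.
So alternate 1 is #11.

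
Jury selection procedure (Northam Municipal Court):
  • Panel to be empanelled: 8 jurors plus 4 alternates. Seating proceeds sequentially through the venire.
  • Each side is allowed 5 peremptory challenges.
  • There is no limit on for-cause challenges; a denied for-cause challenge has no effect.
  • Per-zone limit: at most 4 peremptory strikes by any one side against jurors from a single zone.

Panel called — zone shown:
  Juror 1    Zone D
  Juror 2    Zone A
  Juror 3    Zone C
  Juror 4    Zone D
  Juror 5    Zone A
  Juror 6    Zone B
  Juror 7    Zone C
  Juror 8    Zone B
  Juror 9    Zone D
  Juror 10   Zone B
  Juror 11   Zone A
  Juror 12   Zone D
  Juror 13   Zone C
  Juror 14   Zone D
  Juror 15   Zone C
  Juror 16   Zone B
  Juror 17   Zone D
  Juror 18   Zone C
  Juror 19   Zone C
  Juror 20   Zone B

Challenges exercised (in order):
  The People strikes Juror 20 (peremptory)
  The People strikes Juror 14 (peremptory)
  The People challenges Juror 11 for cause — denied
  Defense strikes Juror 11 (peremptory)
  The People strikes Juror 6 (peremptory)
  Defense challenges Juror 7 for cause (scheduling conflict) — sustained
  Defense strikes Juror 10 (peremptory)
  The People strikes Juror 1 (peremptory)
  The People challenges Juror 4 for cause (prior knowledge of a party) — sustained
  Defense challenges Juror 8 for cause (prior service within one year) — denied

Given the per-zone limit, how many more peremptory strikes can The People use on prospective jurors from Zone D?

1

The People peremptories so far: #20, #14, #6, #1 — 4 of 5 used, 1 left overall.
Against Zone D: #14, #1 — 2 used; per-zone cap 4 leaves 2.
Binding limit: min(1, 2) = 1.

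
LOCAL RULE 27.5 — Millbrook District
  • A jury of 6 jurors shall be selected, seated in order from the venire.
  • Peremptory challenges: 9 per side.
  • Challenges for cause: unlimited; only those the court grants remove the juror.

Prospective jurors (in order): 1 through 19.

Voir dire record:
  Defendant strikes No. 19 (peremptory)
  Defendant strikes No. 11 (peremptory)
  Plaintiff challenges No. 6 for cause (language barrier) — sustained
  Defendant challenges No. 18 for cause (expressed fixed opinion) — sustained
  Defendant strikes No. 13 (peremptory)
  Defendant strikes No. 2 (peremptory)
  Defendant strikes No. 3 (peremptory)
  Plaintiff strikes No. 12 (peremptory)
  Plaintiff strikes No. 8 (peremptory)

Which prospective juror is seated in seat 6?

Removed: #2, #3, #6, #8, #11, #12, #13, #18, #19.
Seating in order: seats 1–6 → #1, #4, #5, #7, #9, #10.
So seat 6 is #10.

10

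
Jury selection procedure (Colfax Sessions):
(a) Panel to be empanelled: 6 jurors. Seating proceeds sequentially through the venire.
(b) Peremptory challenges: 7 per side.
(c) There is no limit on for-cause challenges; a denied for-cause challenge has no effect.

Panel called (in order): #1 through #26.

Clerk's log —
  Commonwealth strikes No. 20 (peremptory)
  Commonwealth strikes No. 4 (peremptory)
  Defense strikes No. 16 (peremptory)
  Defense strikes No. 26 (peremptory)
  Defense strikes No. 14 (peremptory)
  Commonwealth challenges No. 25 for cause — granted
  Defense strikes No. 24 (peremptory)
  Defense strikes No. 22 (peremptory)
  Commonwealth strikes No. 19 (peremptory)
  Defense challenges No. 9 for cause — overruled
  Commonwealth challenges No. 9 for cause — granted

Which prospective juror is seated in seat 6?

7

Removed: #4, #9, #14, #16, #19, #20, #22, #24, #25, #26.
Seating in order: seats 1–6 → #1, #2, #3, #5, #6, #7.
So seat 6 is #7.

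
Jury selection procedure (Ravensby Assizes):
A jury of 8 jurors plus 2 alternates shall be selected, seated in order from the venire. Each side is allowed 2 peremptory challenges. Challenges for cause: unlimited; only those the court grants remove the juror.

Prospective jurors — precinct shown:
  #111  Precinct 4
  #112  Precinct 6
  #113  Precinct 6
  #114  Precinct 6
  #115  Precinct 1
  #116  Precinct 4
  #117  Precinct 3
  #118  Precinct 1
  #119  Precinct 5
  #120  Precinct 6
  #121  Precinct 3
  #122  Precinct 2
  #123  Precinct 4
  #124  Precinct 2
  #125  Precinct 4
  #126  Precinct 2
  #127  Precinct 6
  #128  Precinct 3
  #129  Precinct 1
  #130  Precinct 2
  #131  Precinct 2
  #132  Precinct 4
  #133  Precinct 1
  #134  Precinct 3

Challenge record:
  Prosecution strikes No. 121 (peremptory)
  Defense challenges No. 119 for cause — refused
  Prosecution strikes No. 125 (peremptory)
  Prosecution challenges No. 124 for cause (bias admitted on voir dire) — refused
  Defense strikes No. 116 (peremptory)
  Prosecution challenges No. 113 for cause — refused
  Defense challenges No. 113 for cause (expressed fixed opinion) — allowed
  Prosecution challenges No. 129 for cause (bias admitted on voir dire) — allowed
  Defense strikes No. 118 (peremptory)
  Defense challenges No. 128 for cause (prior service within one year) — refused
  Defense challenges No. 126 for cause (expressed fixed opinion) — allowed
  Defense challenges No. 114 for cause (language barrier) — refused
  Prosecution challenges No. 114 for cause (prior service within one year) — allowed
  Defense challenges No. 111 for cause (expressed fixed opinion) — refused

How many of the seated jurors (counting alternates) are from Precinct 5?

1

Removed: #113, #114, #116, #118, #121, #125, #126, #129.
Seated (10 incl. alternates): #111, #112, #115, #117, #119, #120, #122, #123, #124, #127.
Of those, in Precinct 5: #119 → 1.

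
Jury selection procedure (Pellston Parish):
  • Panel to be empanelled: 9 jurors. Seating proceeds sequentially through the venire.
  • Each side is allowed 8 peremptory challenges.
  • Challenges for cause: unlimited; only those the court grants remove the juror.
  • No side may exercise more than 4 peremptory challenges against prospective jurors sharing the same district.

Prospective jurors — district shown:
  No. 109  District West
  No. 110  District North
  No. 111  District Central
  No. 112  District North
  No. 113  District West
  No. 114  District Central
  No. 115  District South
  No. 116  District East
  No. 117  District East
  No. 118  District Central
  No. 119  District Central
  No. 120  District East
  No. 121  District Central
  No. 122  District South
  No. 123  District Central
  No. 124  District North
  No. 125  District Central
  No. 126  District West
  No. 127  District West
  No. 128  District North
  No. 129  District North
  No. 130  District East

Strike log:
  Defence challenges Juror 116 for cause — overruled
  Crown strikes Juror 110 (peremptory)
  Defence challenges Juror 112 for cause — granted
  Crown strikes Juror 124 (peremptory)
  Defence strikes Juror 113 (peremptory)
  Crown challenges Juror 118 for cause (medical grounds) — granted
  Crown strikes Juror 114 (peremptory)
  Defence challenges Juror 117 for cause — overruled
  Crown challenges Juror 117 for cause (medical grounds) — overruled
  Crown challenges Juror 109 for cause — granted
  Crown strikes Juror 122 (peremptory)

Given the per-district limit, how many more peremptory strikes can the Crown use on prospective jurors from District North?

Crown peremptories so far: #110, #124, #114, #122 — 4 of 8 used, 4 left overall.
Against District North: #110, #124 — 2 used; per-district cap 4 leaves 2.
Binding limit: min(4, 2) = 2.

2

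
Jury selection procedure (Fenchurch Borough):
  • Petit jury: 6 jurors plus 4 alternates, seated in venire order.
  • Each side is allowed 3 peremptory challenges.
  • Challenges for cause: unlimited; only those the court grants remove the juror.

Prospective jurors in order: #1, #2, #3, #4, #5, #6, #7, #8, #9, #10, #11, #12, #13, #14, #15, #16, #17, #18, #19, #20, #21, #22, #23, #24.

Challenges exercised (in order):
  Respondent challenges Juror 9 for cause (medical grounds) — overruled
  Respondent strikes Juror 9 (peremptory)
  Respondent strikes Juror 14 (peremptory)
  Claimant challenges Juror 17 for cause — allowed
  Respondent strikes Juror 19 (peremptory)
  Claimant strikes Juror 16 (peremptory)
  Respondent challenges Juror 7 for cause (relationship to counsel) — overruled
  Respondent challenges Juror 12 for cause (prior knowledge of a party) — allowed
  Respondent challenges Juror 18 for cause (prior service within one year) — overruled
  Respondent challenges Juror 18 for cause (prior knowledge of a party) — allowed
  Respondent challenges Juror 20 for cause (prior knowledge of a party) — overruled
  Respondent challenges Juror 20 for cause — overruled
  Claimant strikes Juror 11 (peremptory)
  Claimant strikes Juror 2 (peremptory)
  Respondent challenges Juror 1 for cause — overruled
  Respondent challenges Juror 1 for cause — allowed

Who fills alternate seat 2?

13

Removed: #1, #2, #9, #11, #12, #14, #16, #17, #18, #19. (#7, #20 stay — for-cause denied.)
Filling seats in venire order through position 8: #3, #4, #5, #6, #7, #8, #10, #13.
So alternate 2 is #13.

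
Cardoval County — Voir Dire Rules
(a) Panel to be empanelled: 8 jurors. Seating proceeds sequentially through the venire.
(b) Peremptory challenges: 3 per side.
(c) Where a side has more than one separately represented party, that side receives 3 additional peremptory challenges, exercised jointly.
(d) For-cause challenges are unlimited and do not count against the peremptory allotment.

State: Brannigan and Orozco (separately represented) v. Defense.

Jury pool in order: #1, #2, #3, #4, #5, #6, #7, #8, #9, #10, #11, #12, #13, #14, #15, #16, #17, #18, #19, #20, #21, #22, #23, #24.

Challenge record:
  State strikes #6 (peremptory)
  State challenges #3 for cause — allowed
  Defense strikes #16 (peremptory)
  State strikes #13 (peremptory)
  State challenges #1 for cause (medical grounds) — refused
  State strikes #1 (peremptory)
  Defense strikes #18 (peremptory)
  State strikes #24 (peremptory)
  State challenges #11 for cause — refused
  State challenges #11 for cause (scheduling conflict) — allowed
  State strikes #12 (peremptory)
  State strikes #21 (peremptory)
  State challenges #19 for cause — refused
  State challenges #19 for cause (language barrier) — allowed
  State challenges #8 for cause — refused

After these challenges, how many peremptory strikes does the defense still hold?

1

Defense allotment: 3.
Defense peremptories used: #16, #18 — 2.
Remaining: 3 − 2 = 1.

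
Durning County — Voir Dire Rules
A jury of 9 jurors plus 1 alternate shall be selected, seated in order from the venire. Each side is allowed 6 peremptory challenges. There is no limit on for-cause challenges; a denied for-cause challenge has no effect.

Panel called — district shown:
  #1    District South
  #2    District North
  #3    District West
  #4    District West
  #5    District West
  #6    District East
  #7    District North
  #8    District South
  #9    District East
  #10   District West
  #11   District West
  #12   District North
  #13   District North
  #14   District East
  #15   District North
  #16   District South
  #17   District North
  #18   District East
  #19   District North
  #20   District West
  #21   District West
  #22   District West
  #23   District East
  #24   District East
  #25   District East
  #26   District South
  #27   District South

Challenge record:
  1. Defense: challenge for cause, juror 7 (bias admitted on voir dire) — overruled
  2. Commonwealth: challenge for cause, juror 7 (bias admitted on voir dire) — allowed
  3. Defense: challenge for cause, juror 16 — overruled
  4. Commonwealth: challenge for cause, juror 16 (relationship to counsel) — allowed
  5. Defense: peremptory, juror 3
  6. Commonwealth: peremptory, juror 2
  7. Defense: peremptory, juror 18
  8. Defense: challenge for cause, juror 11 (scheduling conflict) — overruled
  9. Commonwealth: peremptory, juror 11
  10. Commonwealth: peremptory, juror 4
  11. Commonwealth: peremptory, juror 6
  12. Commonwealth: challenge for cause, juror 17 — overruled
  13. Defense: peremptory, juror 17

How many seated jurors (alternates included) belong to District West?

2

Removed: #2, #3, #4, #6, #7, #11, #16, #17, #18.
Seated (10 incl. alternates): #1, #5, #8, #9, #10, #12, #13, #14, #15, #19.
Of those, in District West: #5, #10 → 2.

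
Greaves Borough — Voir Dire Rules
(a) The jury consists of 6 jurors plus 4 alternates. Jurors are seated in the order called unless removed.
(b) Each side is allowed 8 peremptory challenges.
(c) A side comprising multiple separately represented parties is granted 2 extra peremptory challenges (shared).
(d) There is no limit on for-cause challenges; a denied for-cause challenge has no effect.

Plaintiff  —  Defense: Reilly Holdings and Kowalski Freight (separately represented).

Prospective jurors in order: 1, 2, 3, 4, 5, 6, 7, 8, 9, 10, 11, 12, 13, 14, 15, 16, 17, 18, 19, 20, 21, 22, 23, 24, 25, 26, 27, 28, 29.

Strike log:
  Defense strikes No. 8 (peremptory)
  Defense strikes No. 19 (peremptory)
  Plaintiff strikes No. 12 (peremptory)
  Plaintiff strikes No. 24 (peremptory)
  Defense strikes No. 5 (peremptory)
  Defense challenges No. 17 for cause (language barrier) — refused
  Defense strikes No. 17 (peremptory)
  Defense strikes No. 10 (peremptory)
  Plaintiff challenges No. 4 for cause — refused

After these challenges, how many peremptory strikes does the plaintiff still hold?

6

Plaintiff allotment: 8.
Plaintiff peremptories used: #12, #24 — 2 (the for-cause on #4 doesn't count).
Remaining: 8 − 2 = 6.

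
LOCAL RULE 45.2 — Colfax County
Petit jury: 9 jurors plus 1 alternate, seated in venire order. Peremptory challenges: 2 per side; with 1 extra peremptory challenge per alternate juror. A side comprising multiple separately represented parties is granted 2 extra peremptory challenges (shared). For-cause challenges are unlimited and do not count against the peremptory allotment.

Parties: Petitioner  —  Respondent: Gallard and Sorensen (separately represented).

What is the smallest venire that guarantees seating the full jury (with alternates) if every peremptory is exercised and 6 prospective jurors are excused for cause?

24

Seats to fill: 9 + 1 alternates = 10.
Peremptories — Petitioner: 2 + 1×1 = 3; Respondent: 2 + 1×1 + 2 = 5; total 8.
For-cause removals: 6.
Minimum venire: 10 + 8 + 6 = 24.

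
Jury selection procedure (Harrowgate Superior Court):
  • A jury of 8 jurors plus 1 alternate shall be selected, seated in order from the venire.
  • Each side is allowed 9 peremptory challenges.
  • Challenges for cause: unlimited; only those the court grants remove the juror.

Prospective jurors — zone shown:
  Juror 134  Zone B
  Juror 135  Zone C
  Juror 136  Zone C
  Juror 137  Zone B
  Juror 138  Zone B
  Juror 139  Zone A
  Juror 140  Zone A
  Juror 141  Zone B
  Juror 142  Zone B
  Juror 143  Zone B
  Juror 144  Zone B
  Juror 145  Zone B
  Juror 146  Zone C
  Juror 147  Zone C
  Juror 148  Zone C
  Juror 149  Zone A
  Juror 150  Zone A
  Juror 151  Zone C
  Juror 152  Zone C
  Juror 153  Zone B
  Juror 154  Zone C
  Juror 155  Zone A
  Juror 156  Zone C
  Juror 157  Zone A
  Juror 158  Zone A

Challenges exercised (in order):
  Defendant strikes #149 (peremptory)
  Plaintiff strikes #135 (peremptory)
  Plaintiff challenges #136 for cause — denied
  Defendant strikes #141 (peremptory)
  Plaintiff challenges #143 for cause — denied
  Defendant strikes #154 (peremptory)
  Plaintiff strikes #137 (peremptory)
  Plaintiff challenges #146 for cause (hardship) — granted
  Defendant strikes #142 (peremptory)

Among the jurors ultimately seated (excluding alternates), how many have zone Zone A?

Removed: #135, #137, #141, #142, #146, #149, #154.
Seated jurors 1–8: #134, #136, #138, #139, #140, #143, #144, #145 (alternates #147 not counted).
Of those, in Zone A: #139, #140 → 2.

2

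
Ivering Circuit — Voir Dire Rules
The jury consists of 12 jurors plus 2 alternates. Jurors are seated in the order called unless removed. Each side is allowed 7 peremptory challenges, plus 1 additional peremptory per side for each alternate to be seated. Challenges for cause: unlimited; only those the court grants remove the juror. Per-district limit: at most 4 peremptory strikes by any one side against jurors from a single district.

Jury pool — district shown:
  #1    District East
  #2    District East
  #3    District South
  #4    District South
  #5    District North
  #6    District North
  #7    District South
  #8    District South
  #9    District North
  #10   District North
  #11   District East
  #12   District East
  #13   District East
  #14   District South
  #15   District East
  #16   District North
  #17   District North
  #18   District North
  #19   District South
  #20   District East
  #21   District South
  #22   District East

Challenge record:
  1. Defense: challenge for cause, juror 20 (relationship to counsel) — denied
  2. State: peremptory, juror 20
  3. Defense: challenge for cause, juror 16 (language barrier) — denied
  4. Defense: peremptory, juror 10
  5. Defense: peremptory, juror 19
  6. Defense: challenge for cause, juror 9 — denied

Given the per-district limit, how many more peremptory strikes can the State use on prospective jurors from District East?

3

State peremptories so far: #20 — 1 of 9 used, 8 left overall.
Against District East: #20 — 1 used; per-district cap 4 leaves 3.
Binding limit: min(8, 3) = 3.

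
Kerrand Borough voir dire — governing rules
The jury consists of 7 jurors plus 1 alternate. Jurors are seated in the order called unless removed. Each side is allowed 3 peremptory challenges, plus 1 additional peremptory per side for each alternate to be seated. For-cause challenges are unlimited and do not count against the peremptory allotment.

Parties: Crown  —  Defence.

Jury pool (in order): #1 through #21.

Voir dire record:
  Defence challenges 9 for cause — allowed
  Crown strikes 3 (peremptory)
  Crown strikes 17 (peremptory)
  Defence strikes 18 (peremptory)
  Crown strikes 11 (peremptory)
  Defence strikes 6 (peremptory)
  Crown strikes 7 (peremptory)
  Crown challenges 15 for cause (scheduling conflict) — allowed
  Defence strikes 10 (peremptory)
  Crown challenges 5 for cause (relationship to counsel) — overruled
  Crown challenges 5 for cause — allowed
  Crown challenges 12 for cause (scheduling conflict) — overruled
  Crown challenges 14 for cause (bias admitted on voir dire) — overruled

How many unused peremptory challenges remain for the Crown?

0

Crown allotment: 3 base + 1 × 1 alternate = 4.
Crown peremptories used: #3, #17, #11, #7 — 4 (for-cause on #15, #5, #5, #12, #14 don't count).
Remaining: 4 − 4 = 0.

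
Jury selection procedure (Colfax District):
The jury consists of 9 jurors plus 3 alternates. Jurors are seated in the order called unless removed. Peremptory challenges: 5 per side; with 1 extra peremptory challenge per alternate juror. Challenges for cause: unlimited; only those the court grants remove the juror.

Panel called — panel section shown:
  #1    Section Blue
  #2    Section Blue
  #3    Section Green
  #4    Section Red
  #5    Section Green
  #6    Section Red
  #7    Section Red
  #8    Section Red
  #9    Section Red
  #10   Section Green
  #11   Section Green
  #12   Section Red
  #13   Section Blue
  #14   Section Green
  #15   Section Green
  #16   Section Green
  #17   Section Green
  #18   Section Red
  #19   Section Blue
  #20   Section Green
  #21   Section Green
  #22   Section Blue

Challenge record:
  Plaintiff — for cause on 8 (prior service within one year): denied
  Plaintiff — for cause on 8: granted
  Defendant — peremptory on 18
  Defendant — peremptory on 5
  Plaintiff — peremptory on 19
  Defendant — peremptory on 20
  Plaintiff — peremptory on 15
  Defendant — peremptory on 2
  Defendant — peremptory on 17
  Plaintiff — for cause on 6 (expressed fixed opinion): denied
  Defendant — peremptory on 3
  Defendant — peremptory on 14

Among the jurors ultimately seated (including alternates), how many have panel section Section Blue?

Removed: #2, #3, #5, #8, #14, #15, #17, #18, #19, #20.
Seated (12 incl. alternates): #1, #4, #6, #7, #9, #10, #11, #12, #13, #16, #21, #22.
Of those, in Section Blue: #1, #13, #22 → 3.

3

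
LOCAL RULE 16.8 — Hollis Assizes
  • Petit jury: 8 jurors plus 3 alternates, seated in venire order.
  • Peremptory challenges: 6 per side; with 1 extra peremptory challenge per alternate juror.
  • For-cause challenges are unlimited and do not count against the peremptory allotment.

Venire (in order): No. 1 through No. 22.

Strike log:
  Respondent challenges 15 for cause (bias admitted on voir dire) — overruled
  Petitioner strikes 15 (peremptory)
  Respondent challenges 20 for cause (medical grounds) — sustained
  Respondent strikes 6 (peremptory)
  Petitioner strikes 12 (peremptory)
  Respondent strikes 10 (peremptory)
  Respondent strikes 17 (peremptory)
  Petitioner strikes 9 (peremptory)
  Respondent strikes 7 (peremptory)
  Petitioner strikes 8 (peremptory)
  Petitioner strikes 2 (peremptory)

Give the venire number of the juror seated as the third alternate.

21

Removed: #2, #6, #7, #8, #9, #10, #12, #15, #17, #20.
Seating in order: seats 1–8 → #1, #3, #4, #5, #11, #13, #14, #16; alternates → #18, #19, #21.
So alternate 3 is #21.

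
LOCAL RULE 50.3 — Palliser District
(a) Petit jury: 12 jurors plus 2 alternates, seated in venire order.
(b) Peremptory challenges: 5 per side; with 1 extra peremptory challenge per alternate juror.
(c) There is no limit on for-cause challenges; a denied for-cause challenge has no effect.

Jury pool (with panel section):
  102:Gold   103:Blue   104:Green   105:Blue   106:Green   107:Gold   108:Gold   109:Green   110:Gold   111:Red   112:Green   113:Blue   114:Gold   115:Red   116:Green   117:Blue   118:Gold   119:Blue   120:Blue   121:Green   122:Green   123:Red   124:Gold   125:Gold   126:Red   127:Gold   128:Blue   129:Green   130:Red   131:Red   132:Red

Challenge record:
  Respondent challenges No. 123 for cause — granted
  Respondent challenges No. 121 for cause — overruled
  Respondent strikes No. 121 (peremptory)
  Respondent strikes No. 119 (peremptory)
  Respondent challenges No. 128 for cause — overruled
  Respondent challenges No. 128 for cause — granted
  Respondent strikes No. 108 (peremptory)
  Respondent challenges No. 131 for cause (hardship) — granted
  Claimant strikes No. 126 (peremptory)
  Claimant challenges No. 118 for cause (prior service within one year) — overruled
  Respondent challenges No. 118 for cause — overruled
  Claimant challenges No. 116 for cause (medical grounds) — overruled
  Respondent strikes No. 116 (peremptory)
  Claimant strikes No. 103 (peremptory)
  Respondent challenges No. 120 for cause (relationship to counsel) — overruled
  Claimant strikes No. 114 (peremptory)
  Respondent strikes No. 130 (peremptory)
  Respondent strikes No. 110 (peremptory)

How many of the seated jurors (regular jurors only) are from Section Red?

Removed: #103, #108, #110, #114, #116, #119, #121, #123, #126, #128, #130, #131.
Seated jurors 1–12: #102, #104, #105, #106, #107, #109, #111, #112, #113, #115, #117, #118 (alternates #120, #122 not counted).
Of those, in Section Red: #111, #115 → 2.

2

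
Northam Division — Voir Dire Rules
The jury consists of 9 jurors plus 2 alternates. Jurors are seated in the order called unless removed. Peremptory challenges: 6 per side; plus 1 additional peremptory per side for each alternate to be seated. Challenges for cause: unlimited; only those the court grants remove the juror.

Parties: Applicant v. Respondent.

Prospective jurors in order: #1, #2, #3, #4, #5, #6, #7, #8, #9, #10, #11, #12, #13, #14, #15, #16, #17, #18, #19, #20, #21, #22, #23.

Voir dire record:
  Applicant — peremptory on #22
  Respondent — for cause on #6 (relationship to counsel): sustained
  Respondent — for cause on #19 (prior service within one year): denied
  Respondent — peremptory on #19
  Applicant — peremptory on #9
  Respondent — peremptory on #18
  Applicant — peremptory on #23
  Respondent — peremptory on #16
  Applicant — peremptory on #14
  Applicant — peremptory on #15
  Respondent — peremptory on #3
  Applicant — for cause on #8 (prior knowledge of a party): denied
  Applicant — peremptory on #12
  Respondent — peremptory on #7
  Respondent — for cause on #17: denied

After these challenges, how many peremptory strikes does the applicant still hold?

2

Applicant allotment: 6 base + 1 × 2 alternates = 8.
Applicant peremptories used: #22, #9, #23, #14, #15, #12 — 6 (the for-cause on #8 doesn't count).
Remaining: 8 − 6 = 2.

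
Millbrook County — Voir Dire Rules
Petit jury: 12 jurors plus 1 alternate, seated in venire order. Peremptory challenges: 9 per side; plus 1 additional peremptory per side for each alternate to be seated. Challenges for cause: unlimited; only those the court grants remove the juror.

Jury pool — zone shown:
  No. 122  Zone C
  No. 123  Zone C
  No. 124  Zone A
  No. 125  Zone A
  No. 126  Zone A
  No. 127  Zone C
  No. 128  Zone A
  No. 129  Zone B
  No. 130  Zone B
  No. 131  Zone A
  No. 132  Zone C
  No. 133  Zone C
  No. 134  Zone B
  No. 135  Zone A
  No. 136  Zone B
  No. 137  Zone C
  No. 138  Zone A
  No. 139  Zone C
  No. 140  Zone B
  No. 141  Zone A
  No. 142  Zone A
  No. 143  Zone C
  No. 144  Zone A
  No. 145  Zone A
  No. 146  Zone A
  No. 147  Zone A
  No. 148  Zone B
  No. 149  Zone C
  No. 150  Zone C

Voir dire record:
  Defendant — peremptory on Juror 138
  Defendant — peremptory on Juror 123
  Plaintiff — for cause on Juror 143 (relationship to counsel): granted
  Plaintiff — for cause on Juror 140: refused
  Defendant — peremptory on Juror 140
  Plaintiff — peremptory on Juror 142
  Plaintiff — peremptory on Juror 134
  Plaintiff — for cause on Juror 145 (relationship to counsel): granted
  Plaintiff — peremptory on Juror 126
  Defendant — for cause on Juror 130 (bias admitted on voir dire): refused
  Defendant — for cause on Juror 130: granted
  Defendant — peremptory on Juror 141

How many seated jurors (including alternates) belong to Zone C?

Removed: #123, #126, #130, #134, #138, #140, #141, #142, #143, #145.
Seated (13 incl. alternates): #122, #124, #125, #127, #128, #129, #131, #132, #133, #135, #136, #137, #139.
Of those, in Zone C: #122, #127, #132, #133, #137, #139 → 6.

6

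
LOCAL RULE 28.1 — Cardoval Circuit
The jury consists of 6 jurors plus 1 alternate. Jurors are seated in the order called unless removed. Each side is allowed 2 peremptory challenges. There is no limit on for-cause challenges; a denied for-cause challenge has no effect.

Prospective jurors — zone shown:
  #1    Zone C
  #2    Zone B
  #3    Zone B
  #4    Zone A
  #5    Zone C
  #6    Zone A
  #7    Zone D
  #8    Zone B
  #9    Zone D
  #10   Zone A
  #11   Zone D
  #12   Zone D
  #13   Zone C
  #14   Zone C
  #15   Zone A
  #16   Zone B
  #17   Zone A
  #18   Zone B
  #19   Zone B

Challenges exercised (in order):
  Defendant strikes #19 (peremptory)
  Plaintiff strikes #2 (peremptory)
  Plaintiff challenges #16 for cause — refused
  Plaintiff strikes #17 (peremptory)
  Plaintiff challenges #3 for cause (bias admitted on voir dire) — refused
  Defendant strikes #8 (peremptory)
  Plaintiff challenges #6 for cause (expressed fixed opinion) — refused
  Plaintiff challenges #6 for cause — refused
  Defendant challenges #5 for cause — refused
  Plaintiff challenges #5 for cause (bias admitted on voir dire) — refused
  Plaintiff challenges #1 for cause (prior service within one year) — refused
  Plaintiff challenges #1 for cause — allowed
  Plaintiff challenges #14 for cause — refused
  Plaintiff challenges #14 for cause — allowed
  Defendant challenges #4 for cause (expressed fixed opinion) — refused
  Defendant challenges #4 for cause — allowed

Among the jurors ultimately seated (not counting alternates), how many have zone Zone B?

Removed: #1, #2, #4, #8, #14, #17, #19.
Seated jurors 1–6: #3, #5, #6, #7, #9, #10 (alternates #11 not counted).
Of those, in Zone B: #3 → 1.

1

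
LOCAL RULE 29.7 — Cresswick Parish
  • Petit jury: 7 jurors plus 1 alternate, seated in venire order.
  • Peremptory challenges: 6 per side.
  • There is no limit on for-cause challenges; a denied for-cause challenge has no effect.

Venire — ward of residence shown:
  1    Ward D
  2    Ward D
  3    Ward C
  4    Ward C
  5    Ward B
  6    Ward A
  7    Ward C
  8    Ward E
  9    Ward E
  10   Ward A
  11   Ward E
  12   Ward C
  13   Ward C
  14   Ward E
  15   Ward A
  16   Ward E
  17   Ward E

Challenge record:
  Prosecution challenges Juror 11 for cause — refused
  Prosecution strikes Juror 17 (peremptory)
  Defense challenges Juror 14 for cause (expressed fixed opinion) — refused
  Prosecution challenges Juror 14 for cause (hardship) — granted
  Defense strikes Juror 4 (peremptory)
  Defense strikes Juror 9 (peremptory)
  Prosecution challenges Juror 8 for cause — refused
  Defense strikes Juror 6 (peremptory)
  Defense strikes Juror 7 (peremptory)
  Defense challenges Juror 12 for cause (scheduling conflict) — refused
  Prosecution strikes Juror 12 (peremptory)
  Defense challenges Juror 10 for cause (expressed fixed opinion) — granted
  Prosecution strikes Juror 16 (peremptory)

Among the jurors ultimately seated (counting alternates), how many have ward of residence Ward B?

1

Removed: #4, #6, #7, #9, #10, #12, #14, #16, #17.
Seated (8 incl. alternates): #1, #2, #3, #5, #8, #11, #13, #15.
Of those, in Ward B: #5 → 1.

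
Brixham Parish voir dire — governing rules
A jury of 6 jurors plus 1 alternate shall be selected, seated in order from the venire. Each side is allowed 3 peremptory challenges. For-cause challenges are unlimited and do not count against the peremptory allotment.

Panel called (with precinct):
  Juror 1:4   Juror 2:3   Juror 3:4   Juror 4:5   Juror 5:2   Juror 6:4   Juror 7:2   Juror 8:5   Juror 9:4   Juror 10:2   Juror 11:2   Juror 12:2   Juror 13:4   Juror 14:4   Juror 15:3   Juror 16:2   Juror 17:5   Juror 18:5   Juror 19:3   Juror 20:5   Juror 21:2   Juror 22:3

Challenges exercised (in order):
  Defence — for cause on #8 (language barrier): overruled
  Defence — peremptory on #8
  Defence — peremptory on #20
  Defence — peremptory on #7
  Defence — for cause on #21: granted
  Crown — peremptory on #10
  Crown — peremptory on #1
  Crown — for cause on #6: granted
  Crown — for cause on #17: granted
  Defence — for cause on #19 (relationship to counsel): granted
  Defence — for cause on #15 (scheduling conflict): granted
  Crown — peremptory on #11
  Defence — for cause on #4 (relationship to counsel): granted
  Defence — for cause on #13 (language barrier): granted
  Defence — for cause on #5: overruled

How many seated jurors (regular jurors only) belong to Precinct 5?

0

Removed: #1, #4, #6, #7, #8, #10, #11, #13, #15, #17, #19, #20, #21.
Seated jurors 1–6: #2, #3, #5, #9, #12, #14 (alternates #16 not counted).
None of those are in Precinct 5 → 0.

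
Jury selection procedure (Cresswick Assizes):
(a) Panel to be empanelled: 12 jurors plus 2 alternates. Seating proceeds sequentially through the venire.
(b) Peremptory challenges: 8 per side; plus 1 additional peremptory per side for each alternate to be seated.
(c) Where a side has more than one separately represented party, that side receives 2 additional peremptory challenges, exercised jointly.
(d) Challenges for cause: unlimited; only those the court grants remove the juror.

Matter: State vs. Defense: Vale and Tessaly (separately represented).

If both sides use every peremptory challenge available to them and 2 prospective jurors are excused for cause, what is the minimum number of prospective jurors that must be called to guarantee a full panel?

38

Seats to fill: 12 + 2 alternates = 14.
Peremptories — State: 8 + 1×2 = 10; Defense: 8 + 1×2 + 2 = 12; total 22.
For-cause removals: 2.
Minimum venire: 14 + 22 + 2 = 38.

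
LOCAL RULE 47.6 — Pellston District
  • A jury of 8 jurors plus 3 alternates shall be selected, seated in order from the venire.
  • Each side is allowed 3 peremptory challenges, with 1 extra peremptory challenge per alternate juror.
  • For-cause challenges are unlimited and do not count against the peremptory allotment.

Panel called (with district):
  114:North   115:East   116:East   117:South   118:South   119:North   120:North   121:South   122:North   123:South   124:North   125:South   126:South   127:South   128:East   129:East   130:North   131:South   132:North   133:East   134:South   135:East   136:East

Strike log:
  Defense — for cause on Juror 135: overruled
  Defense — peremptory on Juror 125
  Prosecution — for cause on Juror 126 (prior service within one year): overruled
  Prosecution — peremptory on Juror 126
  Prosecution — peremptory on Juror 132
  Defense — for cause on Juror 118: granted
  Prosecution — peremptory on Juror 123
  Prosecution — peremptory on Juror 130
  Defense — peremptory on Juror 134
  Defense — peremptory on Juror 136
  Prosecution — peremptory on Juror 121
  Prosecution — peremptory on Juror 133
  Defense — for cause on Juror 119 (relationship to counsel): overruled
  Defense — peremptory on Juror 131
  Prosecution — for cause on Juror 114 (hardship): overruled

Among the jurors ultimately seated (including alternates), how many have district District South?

Removed: #118, #121, #123, #125, #126, #130, #131, #132, #133, #134, #136.
Seated (11 incl. alternates): #114, #115, #116, #117, #119, #120, #122, #124, #127, #128, #129.
Of those, in District South: #117, #127 → 2.

2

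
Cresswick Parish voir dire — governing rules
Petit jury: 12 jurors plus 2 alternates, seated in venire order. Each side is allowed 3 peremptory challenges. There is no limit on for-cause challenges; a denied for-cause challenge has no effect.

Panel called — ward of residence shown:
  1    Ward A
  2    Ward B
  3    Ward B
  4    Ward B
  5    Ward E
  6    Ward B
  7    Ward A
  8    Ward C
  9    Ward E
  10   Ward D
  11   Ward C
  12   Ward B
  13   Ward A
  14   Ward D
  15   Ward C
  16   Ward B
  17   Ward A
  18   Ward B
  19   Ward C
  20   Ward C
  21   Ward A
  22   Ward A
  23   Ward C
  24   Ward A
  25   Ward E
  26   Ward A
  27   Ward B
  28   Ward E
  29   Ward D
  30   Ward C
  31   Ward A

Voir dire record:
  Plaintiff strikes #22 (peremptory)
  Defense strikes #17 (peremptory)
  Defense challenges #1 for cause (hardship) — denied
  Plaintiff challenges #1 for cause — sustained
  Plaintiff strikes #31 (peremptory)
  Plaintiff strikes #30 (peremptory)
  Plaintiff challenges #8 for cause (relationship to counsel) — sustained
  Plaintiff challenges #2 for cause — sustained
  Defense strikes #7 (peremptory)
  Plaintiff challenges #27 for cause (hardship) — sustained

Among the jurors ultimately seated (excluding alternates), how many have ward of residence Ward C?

2

Removed: #1, #2, #7, #8, #17, #22, #27, #30, #31.
Seated jurors 1–12: #3, #4, #5, #6, #9, #10, #11, #12, #13, #14, #15, #16 (alternates #18, #19 not counted).
Of those, in Ward C: #11, #15 → 2.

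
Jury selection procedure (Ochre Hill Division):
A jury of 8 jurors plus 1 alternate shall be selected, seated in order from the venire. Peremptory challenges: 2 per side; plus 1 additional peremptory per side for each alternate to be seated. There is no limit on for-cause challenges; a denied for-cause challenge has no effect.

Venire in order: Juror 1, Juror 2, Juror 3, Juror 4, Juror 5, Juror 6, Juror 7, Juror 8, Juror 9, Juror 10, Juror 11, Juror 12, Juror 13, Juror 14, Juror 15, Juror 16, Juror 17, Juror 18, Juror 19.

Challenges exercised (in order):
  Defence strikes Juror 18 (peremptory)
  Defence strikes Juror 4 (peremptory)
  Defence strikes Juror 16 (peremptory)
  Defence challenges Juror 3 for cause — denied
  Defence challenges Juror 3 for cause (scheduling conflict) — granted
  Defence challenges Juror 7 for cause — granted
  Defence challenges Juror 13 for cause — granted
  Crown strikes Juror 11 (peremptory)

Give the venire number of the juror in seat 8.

12

Removed: #3, #4, #7, #11, #13, #16, #18.
Filling seats in venire order through position 8: #1, #2, #5, #6, #8, #9, #10, #12.
So seat 8 is #12.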